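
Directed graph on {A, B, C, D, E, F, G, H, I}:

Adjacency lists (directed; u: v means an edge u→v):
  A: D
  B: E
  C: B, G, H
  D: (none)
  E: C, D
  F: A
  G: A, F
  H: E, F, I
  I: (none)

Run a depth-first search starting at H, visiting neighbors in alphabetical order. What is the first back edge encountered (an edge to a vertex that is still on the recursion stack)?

B→E

DFS from H (visiting neighbors in alphabetical order); mark gray on enter, black on exit:
H gray
  E gray
    C gray
      B gray
        B→E: E is gray → back edge
First back edge: B → E.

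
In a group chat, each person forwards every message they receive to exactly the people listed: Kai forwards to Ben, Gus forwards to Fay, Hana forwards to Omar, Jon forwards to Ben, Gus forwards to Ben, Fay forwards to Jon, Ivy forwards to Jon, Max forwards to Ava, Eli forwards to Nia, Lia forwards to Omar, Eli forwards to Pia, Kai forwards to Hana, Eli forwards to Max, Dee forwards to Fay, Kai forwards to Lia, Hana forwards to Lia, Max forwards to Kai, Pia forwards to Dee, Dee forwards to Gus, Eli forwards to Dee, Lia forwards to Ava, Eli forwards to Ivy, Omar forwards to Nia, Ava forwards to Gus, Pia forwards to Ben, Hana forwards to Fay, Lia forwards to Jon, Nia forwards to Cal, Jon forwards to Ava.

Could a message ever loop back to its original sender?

Yes

DFS with white/gray/black marking, starting from Kai:
Kai gray
  Hana gray
    Lia gray
      Ava gray
        Gus gray
          Fay gray
            Jon gray
              Ben gray
              Ben black
              Jon→Ava: Ava is gray → back edge
Back edge found, so a cycle exists: Ava → Gus → Fay → Jon → Ava.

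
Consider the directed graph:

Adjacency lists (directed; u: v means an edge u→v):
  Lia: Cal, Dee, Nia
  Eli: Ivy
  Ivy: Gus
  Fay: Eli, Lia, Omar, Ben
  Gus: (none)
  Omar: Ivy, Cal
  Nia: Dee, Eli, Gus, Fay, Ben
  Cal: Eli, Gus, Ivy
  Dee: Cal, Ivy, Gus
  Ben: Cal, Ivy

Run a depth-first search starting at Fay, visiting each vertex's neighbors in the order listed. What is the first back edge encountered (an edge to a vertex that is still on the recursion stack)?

Nia→Fay

DFS from Fay (visiting each vertex's neighbors in the order listed); mark gray on enter, black on exit:
Fay gray
  Eli gray
    Ivy gray
      Gus gray
      Gus black
    Ivy black
  Eli black
  Lia gray
    Cal gray
      Cal→Eli: Eli black — skip
      Cal→Gus: Gus black — skip
      Cal→Ivy: Ivy black — skip
    Cal black
    Dee gray
      Dee→Cal: Cal black — skip
      Dee→Ivy: Ivy black — skip
      Dee→Gus: Gus black — skip
    Dee black
    Nia gray
      Nia→Dee: Dee black — skip
      Nia→Eli: Eli black — skip
      Nia→Gus: Gus black — skip
      Nia→Fay: Fay is gray → back edge
First back edge: Nia → Fay.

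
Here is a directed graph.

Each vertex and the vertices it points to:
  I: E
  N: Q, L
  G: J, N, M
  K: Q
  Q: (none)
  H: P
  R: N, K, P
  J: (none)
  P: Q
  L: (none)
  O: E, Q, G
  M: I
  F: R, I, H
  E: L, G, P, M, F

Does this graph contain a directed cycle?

DFS with white/gray/black marking, starting from K:
K gray
  Q gray
  Q black
K black
I gray
  E gray
    L gray
    L black
    G gray
      J gray
      J black
      N gray
        N→Q: Q black — skip
        N→L: L black — skip
      N black
      M gray
        M→I: I is gray → back edge
Back edge found, so a cycle exists: I → E → G → M → I.

Yes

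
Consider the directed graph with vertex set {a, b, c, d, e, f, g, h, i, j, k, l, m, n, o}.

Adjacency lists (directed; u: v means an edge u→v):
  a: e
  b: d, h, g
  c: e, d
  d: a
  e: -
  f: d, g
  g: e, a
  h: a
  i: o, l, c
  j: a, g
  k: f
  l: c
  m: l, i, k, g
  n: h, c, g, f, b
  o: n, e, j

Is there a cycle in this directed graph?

No

DFS with white/gray/black marking, starting from h:
h gray
  a gray
    e gray
    e black
  a black
h black
b gray
  d gray
    d→a: a black — skip
  d black
  b→h: h black — skip
  g gray
    g→e: e black — skip
    g→a: a black — skip
  g black
b black
c gray
  c→e: e black — skip
  c→d: d black — skip
c black
f gray
  f→d: d black — skip
  f→g: g black — skip
f black
i gray
  o gray
    n gray
      n→h: h black — skip
      n→c: c black — skip
      n→g: g black — skip
      n→f: f black — skip
      n→b: b black — skip
    n black
    o→e: e black — skip
    j gray
      j→a: a black — skip
      j→g: g black — skip
    j black
  o black
  l gray
    l→c: c black — skip
  l black
  i→c: c black — skip
i black
k gray
  k→f: f black — skip
k black
m gray
  m→l: l black — skip
  m→i: i black — skip
  m→k: k black — skip
  m→g: g black — skip
m black
Every edge goes to a white or black vertex — no back edge, so the graph is acyclic.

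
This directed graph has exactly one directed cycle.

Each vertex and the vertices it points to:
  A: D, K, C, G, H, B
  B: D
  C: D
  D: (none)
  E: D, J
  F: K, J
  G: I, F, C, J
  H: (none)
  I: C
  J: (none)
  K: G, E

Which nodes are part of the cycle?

F, G, K

DFS with gray/black marking from G:
G gray
  I gray
    C gray
      D gray
      D black
    C black
  I black
  F gray
    K gray
      K→G: G is gray → back edge
Back edge closes the cycle G → F → K → G; its vertices are {F, G, K}.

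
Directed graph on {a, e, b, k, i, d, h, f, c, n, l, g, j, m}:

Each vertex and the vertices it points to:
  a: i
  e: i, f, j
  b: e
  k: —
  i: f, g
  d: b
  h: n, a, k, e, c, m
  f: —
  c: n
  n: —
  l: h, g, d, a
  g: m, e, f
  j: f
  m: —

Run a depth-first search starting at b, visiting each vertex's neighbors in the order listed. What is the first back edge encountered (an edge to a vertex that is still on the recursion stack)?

g→e

DFS from b (visiting each vertex's neighbors in the order listed); mark gray on enter, black on exit:
b gray
  e gray
    i gray
      f gray
      f black
      g gray
        m gray
        m black
        g→e: e is gray → back edge
First back edge: g → e.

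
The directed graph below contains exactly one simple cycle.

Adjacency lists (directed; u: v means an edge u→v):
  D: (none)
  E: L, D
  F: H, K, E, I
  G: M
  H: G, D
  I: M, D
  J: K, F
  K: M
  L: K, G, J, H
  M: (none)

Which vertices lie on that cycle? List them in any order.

E, F, J, L

DFS with gray/black marking from L:
L gray
  K gray
    M gray
    M black
  K black
  G gray
    G→M: M black — skip
  G black
  J gray
    J→K: K black — skip
    F gray
      H gray
        H→G: G black — skip
        D gray
        D black
      H black
      F→K: K black — skip
      E gray
        E→L: L is gray → back edge
Back edge closes the cycle L → J → F → E → L; its vertices are {E, F, J, L}.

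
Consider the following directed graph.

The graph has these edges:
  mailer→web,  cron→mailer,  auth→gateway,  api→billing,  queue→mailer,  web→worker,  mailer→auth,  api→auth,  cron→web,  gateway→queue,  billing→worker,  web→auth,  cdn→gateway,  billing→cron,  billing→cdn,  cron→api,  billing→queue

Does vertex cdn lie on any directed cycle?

cdn lies on a cycle iff there is a path from cdn back to itself.
Exploring from cdn, it never reaches itself; equivalently, its strongly connected component is a singleton.

No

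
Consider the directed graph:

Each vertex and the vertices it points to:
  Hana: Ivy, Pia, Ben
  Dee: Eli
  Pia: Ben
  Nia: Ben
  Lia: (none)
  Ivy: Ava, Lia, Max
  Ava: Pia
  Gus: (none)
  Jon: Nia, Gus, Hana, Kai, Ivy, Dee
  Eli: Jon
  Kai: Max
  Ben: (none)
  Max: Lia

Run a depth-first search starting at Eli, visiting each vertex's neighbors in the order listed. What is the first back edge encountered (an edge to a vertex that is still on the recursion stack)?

Dee->Eli

DFS from Eli (visiting each vertex's neighbors in the order listed); mark gray on enter, black on exit:
Eli gray
  Jon gray
    Nia gray
      Ben gray
      Ben black
    Nia black
    Gus gray
    Gus black
    Hana gray
      Ivy gray
        Ava gray
          Pia gray
            Pia→Ben: Ben black — skip
          Pia black
        Ava black
        Lia gray
        Lia black
        Max gray
          Max→Lia: Lia black — skip
        Max black
      Ivy black
      Hana→Pia: Pia black — skip
      Hana→Ben: Ben black — skip
    Hana black
    Kai gray
      Kai→Max: Max black — skip
    Kai black
    Jon→Ivy: Ivy black — skip
    Dee gray
      Dee→Eli: Eli is gray → back edge
First back edge: Dee → Eli.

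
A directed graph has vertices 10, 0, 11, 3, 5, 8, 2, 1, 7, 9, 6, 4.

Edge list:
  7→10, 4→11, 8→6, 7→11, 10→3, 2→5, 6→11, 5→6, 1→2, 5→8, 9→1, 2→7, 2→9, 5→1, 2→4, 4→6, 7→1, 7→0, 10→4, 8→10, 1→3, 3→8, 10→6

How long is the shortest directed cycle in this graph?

3

For each vertex v, BFS finds the shortest path from v back to v.
The shortest such closed walk is 1 → 2 → 5 → 1, length 3.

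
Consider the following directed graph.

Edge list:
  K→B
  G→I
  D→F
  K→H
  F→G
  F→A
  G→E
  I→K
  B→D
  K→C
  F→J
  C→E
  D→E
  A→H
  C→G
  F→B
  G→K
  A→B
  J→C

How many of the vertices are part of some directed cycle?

A vertex is on a directed cycle iff it belongs to a strongly connected component of size ≥ 2 (or has a self-loop).
The vertices on cycles are {A, B, C, D, F, G, I, J, K} — 9 in total.

9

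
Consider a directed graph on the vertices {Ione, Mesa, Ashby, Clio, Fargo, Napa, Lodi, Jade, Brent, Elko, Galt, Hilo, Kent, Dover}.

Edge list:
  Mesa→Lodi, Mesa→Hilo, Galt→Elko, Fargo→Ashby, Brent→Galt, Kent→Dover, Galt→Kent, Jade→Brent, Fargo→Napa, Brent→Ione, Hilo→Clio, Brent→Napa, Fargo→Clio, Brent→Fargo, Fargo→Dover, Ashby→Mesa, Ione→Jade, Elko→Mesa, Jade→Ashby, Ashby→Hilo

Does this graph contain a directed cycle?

DFS with white/gray/black marking, starting from Clio:
Clio gray
Clio black
Ione gray
  Jade gray
    Brent gray
      Brent→Ione: Ione is gray → back edge
Back edge found, so a cycle exists: Ione → Jade → Brent → Ione.

Yes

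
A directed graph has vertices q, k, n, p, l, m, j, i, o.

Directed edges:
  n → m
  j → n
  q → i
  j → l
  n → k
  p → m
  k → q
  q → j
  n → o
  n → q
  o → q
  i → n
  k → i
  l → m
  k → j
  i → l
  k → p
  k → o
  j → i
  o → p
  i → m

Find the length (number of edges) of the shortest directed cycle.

For each vertex v, BFS finds the shortest path from v back to v.
The shortest such closed walk is n → k → i → n, length 3.

3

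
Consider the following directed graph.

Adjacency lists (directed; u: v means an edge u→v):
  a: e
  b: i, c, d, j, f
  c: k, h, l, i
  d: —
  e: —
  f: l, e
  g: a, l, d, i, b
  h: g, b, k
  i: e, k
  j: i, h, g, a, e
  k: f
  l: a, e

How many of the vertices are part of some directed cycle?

5

A vertex is on a directed cycle iff it belongs to a strongly connected component of size ≥ 2 (or has a self-loop).
The vertices on cycles are {b, c, g, h, j} — 5 in total.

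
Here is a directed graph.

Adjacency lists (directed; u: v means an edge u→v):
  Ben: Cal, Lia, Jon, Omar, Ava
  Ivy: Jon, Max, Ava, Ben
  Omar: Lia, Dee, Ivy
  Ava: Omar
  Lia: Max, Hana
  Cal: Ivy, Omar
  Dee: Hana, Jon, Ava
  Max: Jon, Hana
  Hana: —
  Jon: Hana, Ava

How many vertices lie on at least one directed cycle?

A vertex is on a directed cycle iff it belongs to a strongly connected component of size ≥ 2 (or has a self-loop).
The vertices on cycles are {Ava, Ben, Cal, Dee, Ivy, Jon, Lia, Max, Omar} — 9 in total.

9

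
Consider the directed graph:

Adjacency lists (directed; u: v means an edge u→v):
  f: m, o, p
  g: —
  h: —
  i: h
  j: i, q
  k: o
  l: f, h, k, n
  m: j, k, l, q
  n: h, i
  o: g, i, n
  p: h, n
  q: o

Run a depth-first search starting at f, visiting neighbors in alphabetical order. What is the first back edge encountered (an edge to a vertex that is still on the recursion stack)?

l→f

DFS from f (visiting neighbors in alphabetical order); mark gray on enter, black on exit:
f gray
  m gray
    j gray
      i gray
        h gray
        h black
      i black
      q gray
        o gray
          g gray
          g black
          o→i: i black — skip
          n gray
            n→h: h black — skip
            n→i: i black — skip
          n black
        o black
      q black
    j black
    k gray
      k→o: o black — skip
    k black
    l gray
      l→f: f is gray → back edge
First back edge: l → f.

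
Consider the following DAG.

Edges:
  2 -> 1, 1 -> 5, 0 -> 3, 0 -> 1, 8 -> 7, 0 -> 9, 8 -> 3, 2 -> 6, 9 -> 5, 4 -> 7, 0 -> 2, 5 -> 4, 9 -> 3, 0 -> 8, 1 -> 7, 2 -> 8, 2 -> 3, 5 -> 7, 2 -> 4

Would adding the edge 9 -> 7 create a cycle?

No

Adding 9→7 creates a cycle iff 7 can already reach 9.
Explore from 7: no path reaches 9. The graph stays acyclic.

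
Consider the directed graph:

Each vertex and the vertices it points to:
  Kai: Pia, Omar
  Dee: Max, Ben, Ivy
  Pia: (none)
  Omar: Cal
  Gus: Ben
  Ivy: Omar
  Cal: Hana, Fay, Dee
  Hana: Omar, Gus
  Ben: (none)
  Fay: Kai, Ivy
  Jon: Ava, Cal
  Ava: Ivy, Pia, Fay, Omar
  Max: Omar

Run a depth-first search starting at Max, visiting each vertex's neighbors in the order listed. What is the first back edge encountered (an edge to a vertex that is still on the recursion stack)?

DFS from Max (visiting each vertex's neighbors in the order listed); mark gray on enter, black on exit:
Max gray
  Omar gray
    Cal gray
      Hana gray
        Hana→Omar: Omar is gray → back edge
First back edge: Hana → Omar.

Hana→Omar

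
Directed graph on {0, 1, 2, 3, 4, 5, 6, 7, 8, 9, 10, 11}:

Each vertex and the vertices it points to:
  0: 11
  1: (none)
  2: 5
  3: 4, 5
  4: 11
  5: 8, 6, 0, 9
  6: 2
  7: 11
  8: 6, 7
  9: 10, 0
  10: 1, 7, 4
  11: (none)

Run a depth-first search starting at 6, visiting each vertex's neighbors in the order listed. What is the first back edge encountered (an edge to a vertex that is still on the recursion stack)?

DFS from 6 (visiting each vertex's neighbors in the order listed); mark gray on enter, black on exit:
6 gray
  2 gray
    5 gray
      8 gray
        8→6: 6 is gray → back edge
First back edge: 8 → 6.

8→6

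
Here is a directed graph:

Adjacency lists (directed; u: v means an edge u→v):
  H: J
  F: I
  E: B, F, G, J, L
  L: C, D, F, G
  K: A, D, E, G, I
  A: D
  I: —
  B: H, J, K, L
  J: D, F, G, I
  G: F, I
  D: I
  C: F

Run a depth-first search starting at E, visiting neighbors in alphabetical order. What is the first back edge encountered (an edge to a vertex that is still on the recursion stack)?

K→E

DFS from E (visiting neighbors in alphabetical order); mark gray on enter, black on exit:
E gray
  B gray
    H gray
      J gray
        D gray
          I gray
          I black
        D black
        F gray
          F→I: I black — skip
        F black
        G gray
          G→F: F black — skip
          G→I: I black — skip
        G black
        J→I: I black — skip
      J black
    H black
    B→J: J black — skip
    K gray
      A gray
        A→D: D black — skip
      A black
      K→D: D black — skip
      K→E: E is gray → back edge
First back edge: K → E.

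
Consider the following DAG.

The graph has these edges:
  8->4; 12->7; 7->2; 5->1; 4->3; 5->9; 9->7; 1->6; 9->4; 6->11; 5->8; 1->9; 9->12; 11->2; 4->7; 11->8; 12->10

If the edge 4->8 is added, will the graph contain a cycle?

Yes

Adding 4→8 creates a cycle iff 8 can already reach 4.
Path from 8: 8 → 4.
So 8 → … → 4 → 8 is a cycle.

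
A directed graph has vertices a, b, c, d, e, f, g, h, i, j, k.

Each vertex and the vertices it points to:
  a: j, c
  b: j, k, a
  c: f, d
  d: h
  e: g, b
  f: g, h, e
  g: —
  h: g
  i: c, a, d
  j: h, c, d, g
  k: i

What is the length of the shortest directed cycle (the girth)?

5

For each vertex v, BFS finds the shortest path from v back to v.
The shortest such closed walk is b → a → c → f → e → b, length 5.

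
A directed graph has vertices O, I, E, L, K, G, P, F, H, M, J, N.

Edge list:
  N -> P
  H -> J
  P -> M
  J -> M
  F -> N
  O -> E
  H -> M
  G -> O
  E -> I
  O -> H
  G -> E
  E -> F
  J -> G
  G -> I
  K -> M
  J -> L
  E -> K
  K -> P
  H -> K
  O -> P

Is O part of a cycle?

Yes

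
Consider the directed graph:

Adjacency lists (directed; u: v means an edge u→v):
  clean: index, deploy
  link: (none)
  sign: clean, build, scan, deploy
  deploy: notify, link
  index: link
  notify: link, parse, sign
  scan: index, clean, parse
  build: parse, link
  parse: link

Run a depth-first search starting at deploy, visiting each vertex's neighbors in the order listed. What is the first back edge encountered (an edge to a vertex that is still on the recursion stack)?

clean->deploy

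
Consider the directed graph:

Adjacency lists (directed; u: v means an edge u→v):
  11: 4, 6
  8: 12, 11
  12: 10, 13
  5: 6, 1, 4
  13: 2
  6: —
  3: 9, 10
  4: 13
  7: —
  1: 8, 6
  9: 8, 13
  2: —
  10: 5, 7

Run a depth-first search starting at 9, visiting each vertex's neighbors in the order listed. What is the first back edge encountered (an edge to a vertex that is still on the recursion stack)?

1->8

DFS from 9 (visiting each vertex's neighbors in the order listed); mark gray on enter, black on exit:
9 gray
  8 gray
    12 gray
      10 gray
        5 gray
          6 gray
          6 black
          1 gray
            1→8: 8 is gray → back edge
First back edge: 1 → 8.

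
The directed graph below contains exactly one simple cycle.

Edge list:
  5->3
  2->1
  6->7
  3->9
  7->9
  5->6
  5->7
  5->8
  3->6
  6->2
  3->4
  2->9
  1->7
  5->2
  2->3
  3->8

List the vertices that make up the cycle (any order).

2, 3, 6

DFS with gray/black marking from 3:
3 gray
  9 gray
  9 black
  6 gray
    7 gray
      7→9: 9 black — skip
    7 black
    2 gray
      2→9: 9 black — skip
      1 gray
        1→7: 7 black — skip
      1 black
      2→3: 3 is gray → back edge
Back edge closes the cycle 3 → 6 → 2 → 3; its vertices are {2, 3, 6}.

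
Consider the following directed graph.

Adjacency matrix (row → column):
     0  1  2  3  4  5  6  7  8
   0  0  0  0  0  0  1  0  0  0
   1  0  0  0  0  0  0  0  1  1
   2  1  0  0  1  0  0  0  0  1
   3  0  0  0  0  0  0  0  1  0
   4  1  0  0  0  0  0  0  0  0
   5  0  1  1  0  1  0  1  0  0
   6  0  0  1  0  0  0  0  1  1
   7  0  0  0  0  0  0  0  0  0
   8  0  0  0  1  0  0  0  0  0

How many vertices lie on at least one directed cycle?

5

A vertex is on a directed cycle iff it belongs to a strongly connected component of size ≥ 2 (or has a self-loop).
The vertices on cycles are {0, 2, 4, 5, 6} — 5 in total.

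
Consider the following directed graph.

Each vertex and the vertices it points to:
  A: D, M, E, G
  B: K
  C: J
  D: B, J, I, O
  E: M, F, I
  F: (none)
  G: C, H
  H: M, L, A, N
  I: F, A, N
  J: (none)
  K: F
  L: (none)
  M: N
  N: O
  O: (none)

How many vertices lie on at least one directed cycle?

6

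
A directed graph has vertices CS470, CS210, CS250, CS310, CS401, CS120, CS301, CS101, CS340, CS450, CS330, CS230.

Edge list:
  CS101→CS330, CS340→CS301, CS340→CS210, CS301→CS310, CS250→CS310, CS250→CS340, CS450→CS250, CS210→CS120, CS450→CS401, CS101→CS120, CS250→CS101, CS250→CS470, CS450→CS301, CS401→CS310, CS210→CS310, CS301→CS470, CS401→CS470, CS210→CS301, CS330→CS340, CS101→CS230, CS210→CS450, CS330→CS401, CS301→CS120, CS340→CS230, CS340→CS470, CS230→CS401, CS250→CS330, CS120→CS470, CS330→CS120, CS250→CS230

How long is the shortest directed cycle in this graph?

4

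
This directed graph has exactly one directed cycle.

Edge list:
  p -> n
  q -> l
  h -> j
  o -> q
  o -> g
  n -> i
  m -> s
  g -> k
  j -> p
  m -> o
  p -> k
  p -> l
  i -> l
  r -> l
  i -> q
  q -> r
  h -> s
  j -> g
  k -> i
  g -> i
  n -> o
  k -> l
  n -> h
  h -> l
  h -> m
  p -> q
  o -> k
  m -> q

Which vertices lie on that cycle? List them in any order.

h, j, n, p

DFS with gray/black marking from h:
h gray
  j gray
    p gray
      q gray
        l gray
        l black
        r gray
          r→l: l black — skip
        r black
      q black
      n gray
        n→h: h is gray → back edge
Back edge closes the cycle h → j → p → n → h; its vertices are {h, j, n, p}.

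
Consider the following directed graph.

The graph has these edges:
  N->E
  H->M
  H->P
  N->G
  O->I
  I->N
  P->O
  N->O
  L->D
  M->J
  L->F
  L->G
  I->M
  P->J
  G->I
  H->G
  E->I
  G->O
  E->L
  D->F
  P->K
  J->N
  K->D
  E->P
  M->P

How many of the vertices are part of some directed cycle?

A vertex is on a directed cycle iff it belongs to a strongly connected component of size ≥ 2 (or has a self-loop).
The vertices on cycles are {E, G, I, J, L, M, N, O, P} — 9 in total.

9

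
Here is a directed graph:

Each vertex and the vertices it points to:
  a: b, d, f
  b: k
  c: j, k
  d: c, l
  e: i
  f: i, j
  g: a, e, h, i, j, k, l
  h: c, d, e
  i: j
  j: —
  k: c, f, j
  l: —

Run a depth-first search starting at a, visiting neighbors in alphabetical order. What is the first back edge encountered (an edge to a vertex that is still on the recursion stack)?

c->k

DFS from a (visiting neighbors in alphabetical order); mark gray on enter, black on exit:
a gray
  b gray
    k gray
      c gray
        j gray
        j black
        c→k: k is gray → back edge
First back edge: c → k.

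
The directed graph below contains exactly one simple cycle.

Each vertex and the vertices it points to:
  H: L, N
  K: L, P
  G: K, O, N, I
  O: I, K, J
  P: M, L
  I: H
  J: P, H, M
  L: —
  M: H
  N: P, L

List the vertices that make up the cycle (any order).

DFS with gray/black marking from N:
N gray
  P gray
    M gray
      H gray
        L gray
        L black
        H→N: N is gray → back edge
Back edge closes the cycle N → P → M → H → N; its vertices are {H, M, N, P}.

H, M, N, P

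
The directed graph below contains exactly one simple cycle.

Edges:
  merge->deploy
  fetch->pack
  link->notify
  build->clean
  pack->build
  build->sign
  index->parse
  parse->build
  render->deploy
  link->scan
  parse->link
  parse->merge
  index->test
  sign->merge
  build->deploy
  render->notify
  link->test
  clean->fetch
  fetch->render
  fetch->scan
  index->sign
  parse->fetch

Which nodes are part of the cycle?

pack, build, clean, fetch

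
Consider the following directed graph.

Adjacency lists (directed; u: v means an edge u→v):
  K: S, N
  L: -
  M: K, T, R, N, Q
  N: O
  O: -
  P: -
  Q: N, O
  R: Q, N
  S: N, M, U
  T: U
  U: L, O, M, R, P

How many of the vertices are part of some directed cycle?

A vertex is on a directed cycle iff it belongs to a strongly connected component of size ≥ 2 (or has a self-loop).
The vertices on cycles are {K, M, S, T, U} — 5 in total.

5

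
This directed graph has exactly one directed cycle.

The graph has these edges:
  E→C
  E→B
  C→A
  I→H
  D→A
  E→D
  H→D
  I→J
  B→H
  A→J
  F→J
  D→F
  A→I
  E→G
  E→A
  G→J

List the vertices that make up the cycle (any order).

DFS with gray/black marking from D:
D gray
  A gray
    I gray
      J gray
      J black
      H gray
        H→D: D is gray → back edge
Back edge closes the cycle D → A → I → H → D; its vertices are {A, D, H, I}.

A, D, H, I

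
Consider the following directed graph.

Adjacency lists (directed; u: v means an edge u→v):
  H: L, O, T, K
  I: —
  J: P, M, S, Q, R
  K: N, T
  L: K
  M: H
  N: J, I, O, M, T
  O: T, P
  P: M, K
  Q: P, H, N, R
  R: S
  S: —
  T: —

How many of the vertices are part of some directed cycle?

9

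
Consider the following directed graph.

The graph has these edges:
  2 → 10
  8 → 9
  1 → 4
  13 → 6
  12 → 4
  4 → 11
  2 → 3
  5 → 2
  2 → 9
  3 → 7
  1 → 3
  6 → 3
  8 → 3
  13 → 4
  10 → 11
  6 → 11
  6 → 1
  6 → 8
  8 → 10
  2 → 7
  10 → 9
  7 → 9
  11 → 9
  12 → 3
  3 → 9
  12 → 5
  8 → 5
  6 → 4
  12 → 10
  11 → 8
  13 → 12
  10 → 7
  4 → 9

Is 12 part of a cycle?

No

12 lies on a cycle iff there is a path from 12 back to itself.
Exploring from 12, it never reaches itself; equivalently, its strongly connected component is a singleton.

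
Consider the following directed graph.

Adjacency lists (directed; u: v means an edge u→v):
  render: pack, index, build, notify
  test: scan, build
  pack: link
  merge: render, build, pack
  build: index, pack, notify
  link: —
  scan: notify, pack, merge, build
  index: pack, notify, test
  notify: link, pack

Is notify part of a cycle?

notify lies on a cycle iff there is a path from notify back to itself.
Exploring from notify, it never reaches itself; equivalently, its strongly connected component is a singleton.

No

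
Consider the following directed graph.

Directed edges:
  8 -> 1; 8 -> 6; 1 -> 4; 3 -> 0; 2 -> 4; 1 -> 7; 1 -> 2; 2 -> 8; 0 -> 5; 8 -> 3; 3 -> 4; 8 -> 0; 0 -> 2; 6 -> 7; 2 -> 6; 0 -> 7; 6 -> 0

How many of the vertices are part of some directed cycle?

A vertex is on a directed cycle iff it belongs to a strongly connected component of size ≥ 2 (or has a self-loop).
The vertices on cycles are {0, 1, 2, 3, 6, 8} — 6 in total.

6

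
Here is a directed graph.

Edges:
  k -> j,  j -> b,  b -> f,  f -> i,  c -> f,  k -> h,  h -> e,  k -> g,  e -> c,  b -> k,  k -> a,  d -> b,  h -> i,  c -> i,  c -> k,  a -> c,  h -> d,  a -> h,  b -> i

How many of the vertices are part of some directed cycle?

A vertex is on a directed cycle iff it belongs to a strongly connected component of size ≥ 2 (or has a self-loop).
The vertices on cycles are {a, b, c, d, e, h, j, k} — 8 in total.

8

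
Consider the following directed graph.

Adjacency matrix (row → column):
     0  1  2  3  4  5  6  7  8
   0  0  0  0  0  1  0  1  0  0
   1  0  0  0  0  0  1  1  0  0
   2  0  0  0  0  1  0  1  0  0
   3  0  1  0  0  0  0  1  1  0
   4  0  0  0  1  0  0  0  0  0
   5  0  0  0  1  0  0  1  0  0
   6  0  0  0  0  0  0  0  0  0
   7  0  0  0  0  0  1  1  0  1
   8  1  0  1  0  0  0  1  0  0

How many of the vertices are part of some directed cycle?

8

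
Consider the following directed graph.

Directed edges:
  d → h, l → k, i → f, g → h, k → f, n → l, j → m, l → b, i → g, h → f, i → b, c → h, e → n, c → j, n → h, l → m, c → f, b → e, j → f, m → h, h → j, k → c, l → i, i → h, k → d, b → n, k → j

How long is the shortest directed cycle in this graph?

For each vertex v, BFS finds the shortest path from v back to v.
The shortest such closed walk is l → b → n → l, length 3.

3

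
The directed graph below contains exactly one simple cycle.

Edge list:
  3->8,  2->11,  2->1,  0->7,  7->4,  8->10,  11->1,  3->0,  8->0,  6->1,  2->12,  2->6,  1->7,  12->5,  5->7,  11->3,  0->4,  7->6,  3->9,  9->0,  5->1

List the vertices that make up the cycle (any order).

1, 6, 7

DFS with gray/black marking from 6:
6 gray
  1 gray
    7 gray
      4 gray
      4 black
      7→6: 6 is gray → back edge
Back edge closes the cycle 6 → 1 → 7 → 6; its vertices are {1, 6, 7}.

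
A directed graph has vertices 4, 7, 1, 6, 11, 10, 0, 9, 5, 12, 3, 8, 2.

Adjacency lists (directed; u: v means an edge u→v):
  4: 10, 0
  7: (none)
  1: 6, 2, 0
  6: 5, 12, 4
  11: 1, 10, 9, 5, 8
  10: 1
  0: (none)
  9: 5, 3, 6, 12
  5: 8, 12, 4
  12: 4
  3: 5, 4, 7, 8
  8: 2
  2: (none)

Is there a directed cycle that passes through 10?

10 is on a cycle iff 10 can reach itself via ≥1 edge.
10 → 1 → 6 → 4 → 10 — yes.

Yes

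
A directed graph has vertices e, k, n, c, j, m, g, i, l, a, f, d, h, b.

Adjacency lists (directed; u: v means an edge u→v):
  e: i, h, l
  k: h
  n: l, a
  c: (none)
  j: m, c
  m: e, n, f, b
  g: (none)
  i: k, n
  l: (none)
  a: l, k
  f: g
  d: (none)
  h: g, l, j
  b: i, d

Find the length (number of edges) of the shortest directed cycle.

For each vertex v, BFS finds the shortest path from v back to v.
The shortest such closed walk is h → j → m → e → h, length 4.

4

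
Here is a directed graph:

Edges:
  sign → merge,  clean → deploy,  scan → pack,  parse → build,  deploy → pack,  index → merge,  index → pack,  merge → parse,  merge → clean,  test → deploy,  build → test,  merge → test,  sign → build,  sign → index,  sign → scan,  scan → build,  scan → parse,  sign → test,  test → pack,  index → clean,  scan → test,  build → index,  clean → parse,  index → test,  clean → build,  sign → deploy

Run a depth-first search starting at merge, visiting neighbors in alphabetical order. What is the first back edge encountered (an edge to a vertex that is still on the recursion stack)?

DFS from merge (visiting neighbors in alphabetical order); mark gray on enter, black on exit:
merge gray
  clean gray
    build gray
      index gray
        index→clean: clean is gray → back edge
First back edge: index → clean.

index→clean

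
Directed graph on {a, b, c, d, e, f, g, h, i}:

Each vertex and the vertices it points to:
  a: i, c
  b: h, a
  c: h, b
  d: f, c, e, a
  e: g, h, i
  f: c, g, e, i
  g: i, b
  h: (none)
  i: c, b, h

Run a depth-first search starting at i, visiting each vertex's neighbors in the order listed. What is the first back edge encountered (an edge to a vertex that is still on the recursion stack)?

a→i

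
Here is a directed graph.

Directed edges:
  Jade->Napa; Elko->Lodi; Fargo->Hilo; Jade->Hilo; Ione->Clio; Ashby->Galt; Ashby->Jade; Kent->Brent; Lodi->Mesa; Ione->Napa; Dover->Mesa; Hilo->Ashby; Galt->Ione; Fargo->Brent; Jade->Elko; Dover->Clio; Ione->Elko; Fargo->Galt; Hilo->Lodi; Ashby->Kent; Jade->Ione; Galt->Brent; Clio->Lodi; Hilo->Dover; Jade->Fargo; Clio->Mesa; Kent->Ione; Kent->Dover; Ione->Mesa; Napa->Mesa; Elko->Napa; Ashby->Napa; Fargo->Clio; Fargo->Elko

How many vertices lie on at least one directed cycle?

A vertex is on a directed cycle iff it belongs to a strongly connected component of size ≥ 2 (or has a self-loop).
The vertices on cycles are {Hilo, Jade, Ashby, Fargo} — 4 in total.

4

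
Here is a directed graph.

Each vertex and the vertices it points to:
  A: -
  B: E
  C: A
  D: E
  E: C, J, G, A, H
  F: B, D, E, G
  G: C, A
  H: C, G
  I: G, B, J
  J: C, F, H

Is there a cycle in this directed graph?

Yes

DFS with white/gray/black marking, starting from J:
J gray
  C gray
    A gray
    A black
  C black
  F gray
    B gray
      E gray
        E→C: C black — skip
        E→J: J is gray → back edge
Back edge found, so a cycle exists: J → F → B → E → J.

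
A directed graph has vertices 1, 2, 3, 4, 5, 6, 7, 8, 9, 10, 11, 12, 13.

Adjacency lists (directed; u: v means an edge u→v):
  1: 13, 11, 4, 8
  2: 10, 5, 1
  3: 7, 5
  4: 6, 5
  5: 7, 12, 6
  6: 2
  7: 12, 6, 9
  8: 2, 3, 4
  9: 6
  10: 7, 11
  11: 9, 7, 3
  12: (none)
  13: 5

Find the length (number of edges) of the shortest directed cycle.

For each vertex v, BFS finds the shortest path from v back to v.
The shortest such closed walk is 2 → 1 → 8 → 2, length 3.

3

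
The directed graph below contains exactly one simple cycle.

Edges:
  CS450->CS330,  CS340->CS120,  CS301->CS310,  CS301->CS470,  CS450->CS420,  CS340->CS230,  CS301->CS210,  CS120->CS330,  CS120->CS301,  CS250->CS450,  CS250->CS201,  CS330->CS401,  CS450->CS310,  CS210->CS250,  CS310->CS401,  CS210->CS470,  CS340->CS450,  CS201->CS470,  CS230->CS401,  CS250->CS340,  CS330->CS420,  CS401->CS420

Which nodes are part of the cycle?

DFS with gray/black marking from CS250:
CS250 gray
  CS340 gray
    CS450 gray
      CS310 gray
        CS401 gray
          CS420 gray
          CS420 black
        CS401 black
      CS310 black
      CS330 gray
        CS330→CS420: CS420 black — skip
        CS330→CS401: CS401 black — skip
      CS330 black
      CS450→CS420: CS420 black — skip
    CS450 black
    CS120 gray
      CS301 gray
        CS210 gray
          CS210→CS250: CS250 is gray → back edge
Back edge closes the cycle CS250 → CS340 → CS120 → CS301 → CS210 → CS250; its vertices are {CS120, CS210, CS250, CS301, CS340}.

CS120, CS210, CS250, CS301, CS340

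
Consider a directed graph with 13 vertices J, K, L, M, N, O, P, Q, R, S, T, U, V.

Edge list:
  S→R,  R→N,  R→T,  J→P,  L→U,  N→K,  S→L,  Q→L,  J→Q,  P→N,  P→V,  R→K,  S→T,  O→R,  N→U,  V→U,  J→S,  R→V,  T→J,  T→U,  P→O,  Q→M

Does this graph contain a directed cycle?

Yes

DFS with white/gray/black marking, starting from P:
P gray
  N gray
    U gray
    U black
    K gray
    K black
  N black
  V gray
    V→U: U black — skip
  V black
  O gray
    R gray
      R→N: N black — skip
      R→V: V black — skip
      R→K: K black — skip
      T gray
        T→U: U black — skip
        J gray
          S gray
            L gray
              L→U: U black — skip
            L black
            S→T: T is gray → back edge
Back edge found, so a cycle exists: T → J → S → T.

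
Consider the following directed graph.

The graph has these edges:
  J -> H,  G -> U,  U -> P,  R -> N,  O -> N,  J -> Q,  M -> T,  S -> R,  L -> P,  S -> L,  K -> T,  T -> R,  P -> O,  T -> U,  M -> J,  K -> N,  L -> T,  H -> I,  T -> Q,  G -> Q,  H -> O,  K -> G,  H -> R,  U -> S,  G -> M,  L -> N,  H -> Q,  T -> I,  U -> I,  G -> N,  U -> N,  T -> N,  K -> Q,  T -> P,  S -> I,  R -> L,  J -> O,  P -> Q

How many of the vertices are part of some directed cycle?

A vertex is on a directed cycle iff it belongs to a strongly connected component of size ≥ 2 (or has a self-loop).
The vertices on cycles are {L, R, S, T, U} — 5 in total.

5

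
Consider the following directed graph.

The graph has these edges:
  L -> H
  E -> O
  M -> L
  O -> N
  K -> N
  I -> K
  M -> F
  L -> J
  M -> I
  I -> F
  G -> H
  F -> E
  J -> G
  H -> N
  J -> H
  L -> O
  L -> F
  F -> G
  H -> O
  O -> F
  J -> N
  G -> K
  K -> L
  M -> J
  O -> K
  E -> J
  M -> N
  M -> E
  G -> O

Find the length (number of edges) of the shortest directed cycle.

3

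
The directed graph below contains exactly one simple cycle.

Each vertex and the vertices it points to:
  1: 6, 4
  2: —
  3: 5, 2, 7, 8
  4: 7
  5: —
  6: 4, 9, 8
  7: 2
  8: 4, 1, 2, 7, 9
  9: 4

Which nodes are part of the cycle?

1, 6, 8

DFS with gray/black marking from 8:
8 gray
  4 gray
    7 gray
      2 gray
      2 black
    7 black
  4 black
  1 gray
    6 gray
      6→4: 4 black — skip
      9 gray
        9→4: 4 black — skip
      9 black
      6→8: 8 is gray → back edge
Back edge closes the cycle 8 → 1 → 6 → 8; its vertices are {1, 6, 8}.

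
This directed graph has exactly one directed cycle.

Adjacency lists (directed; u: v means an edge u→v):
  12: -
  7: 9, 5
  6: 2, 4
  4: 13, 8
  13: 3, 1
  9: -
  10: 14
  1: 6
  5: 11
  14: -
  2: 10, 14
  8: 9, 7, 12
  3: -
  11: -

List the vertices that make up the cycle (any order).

1, 4, 6, 13

DFS with gray/black marking from 6:
6 gray
  2 gray
    10 gray
      14 gray
      14 black
    10 black
    2→14: 14 black — skip
  2 black
  4 gray
    13 gray
      3 gray
      3 black
      1 gray
        1→6: 6 is gray → back edge
Back edge closes the cycle 6 → 4 → 13 → 1 → 6; its vertices are {1, 4, 6, 13}.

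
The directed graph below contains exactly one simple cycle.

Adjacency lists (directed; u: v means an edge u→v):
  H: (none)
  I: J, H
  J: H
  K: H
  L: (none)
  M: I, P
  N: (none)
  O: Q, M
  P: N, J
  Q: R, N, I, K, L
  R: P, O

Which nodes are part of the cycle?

O, Q, R

DFS with gray/black marking from O:
O gray
  Q gray
    R gray
      P gray
        N gray
        N black
        J gray
          H gray
          H black
        J black
      P black
      R→O: O is gray → back edge
Back edge closes the cycle O → Q → R → O; its vertices are {O, Q, R}.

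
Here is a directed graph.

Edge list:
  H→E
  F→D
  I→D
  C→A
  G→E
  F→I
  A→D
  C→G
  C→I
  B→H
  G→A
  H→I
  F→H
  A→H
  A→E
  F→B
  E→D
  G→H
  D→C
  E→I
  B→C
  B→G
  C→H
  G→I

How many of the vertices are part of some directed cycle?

7

A vertex is on a directed cycle iff it belongs to a strongly connected component of size ≥ 2 (or has a self-loop).
The vertices on cycles are {A, C, D, E, G, H, I} — 7 in total.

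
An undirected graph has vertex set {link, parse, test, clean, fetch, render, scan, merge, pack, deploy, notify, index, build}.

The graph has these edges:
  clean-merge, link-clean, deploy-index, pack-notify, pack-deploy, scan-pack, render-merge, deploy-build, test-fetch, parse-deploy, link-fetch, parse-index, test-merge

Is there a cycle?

Yes

DFS, tracking each vertex's parent; an edge to a visited non-parent vertex closes a cycle.
Start from fetch:
visit fetch (parent –)
  visit test (parent fetch)
    visit merge (parent test)
      merge–test: parent, skip
      visit clean (parent merge)
        visit link (parent clean)
          link–fetch: fetch visited and ≠ parent → cycle
Cycle: fetch – test – merge – clean – link – fetch.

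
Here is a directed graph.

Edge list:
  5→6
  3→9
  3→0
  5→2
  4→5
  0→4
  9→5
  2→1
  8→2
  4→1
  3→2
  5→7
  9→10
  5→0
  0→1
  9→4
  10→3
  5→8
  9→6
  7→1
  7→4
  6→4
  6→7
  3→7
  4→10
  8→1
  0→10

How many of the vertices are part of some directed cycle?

A vertex is on a directed cycle iff it belongs to a strongly connected component of size ≥ 2 (or has a self-loop).
The vertices on cycles are {0, 3, 4, 5, 6, 7, 9, 10} — 8 in total.

8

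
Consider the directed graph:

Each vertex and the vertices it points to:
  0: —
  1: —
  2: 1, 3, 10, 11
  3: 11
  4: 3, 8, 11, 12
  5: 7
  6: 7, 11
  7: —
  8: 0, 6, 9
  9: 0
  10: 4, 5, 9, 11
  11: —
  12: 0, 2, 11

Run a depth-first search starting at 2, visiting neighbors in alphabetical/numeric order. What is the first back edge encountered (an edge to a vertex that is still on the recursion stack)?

12→2

DFS from 2 (visiting neighbors in alphabetical/numeric order); mark gray on enter, black on exit:
2 gray
  1 gray
  1 black
  3 gray
    11 gray
    11 black
  3 black
  10 gray
    4 gray
      4→3: 3 black — skip
      8 gray
        0 gray
        0 black
        6 gray
          7 gray
          7 black
          6→11: 11 black — skip
        6 black
        9 gray
          9→0: 0 black — skip
        9 black
      8 black
      4→11: 11 black — skip
      12 gray
        12→0: 0 black — skip
        12→2: 2 is gray → back edge
First back edge: 12 → 2.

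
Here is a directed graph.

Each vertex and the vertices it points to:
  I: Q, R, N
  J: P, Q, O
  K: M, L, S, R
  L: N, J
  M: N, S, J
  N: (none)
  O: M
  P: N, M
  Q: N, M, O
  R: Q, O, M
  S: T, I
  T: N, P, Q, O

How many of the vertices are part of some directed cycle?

9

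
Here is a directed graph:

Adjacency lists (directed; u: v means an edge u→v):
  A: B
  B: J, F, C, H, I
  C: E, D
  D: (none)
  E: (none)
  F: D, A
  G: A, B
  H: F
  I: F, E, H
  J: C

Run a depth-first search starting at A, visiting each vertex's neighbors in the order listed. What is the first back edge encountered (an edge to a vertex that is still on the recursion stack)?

F→A

DFS from A (visiting each vertex's neighbors in the order listed); mark gray on enter, black on exit:
A gray
  B gray
    J gray
      C gray
        E gray
        E black
        D gray
        D black
      C black
    J black
    F gray
      F→D: D black — skip
      F→A: A is gray → back edge
First back edge: F → A.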